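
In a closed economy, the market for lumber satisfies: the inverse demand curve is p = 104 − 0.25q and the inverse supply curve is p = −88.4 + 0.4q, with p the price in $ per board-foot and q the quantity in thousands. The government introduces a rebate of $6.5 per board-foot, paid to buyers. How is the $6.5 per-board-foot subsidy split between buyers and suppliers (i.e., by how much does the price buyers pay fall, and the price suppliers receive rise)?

Buyers gain $2.5 per board-foot; suppliers gain $4 per board-foot.

Inverting to q(p) form: qd = 416 − 4p; qs = 2.5p + 221.
Before the subsidy: set 416 − 4p = 2.5p + 221 → p* = $30, q* = 296.
With a per-unit subsidy paid to buyers, each effectively pays p − 6.5, so demand becomes qd = 416 − 4(p − 6.5).
Solving gives q = 306 with buyers paying $27.5 and suppliers receiving $34 (the $6.5 wedge).
Gain to buyers: $2.5; to suppliers: $4. (They sum to $6.5.)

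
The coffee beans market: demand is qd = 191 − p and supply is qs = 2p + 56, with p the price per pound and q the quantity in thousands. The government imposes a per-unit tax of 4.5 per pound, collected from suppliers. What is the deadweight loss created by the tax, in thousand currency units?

Without the tax, 191 − p = 2p + 56 gives 3p = 135, so p* = 45 and q* = 146.
With the tax collected from suppliers, supply shifts: qs = 2(p − 4.5) + 56.
New equilibrium: buyers pay 48, suppliers receive 43.5, q = 143. (Wedge: pb − ps = 4.5.)
Quantity falls by |ΔQ| = |146 − 143| = 3.
DWL = ½ · t · |ΔQ| = ½ · 4.5 · 3 = 6.75.

Deadweight loss = 6.75 thousand.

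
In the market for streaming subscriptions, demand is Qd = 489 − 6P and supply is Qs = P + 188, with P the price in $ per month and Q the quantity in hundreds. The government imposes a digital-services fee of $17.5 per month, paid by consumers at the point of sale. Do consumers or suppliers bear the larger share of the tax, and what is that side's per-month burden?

Before the tax: set 489 − 6P = P + 188 → P* = $43, Q* = 231.
With the tax collected from consumers, demand (in seller-price terms) shifts: Qd = 489 − 6(P + 17.5).
New equilibrium: consumers pay $45.5, suppliers receive $28, Q = 216. (Wedge: Pb − Ps = 17.5.)
Per-month burden: consumers $2.5, suppliers $15.
Suppliers take the larger share because supply is less price-elastic here (demand slope 6 vs supply slope 1).
The less price-elastic side of the market bears the larger share of a per-unit tax.

Suppliers bear the larger share: $15 per month.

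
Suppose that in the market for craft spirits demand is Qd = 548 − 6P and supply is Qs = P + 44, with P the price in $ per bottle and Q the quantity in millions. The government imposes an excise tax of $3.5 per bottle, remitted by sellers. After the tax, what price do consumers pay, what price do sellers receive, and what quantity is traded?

Consumers pay $72.5; sellers receive $69; quantity = 113.

Without the tax, 548 − 6P = P + 44 gives 7P = 504, so P* = $72 and Q* = 116.
With the tax collected from sellers, supply shifts: Qs = (P − 3.5) + 44.
New equilibrium: consumers pay $72.5, sellers receive $69, Q = 113. (Wedge: Pb − Ps = 3.5.)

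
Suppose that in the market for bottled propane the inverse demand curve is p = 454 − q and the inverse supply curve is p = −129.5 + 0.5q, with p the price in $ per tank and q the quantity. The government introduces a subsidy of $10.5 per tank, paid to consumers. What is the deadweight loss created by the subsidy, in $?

Deadweight loss = $36.75.

Rewrite in direct form: qd = 454 − p and qs = 2p + 259.
Before the subsidy: set 454 − p = 2p + 259 → p* = $65, q* = 389.
With a per-unit subsidy paid to consumers, each effectively pays p − 10.5, so demand becomes qd = 454 − (p − 10.5).
New equilibrium: consumers pay $58, producers receive $68.5, q = 396. (Wedge: pb − ps = −10.5.)
Quantity rises by |ΔQ| = |389 − 396| = 7.
DWL = ½ · t · |ΔQ| = ½ · 10.5 · 7 = $36.75.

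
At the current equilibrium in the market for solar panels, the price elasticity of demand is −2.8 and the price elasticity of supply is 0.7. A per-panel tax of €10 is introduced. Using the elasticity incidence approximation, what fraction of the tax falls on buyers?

Buyers' share ≈ 0.2.

Incidence ratio: buyers' share ≈ εs / (εs + |εd|) = 0.7 / (0.7 + 2.8) = 0.2.
Supply is the less elastic side, so buyers bear the smaller share.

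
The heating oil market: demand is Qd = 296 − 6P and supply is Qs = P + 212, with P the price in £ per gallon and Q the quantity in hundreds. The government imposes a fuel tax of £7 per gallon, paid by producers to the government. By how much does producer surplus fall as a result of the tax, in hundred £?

Without the tax, 296 − 6P = P + 212 gives 7P = 84, so P* = £12 and Q* = 224.
With the tax collected from producers, supply shifts: Qs = (P − 7) + 212.
New equilibrium: consumers pay £13, producers receive £6, Q = 218. (Wedge: Pb − Ps = 7.)
ΔPS is the trapezoid between Q = 218 and Q = 224 of height £6: ½ · (224 + 218) · 6 = £1326.

Producer surplus falls by £1326 hundred.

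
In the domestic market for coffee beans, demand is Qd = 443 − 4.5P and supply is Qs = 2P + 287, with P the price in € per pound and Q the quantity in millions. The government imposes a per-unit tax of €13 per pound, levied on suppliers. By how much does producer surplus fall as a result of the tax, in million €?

Without the tax, 443 − 4.5P = 2P + 287 gives 6.5P = 156, so P* = €24 and Q* = 335.
With the tax collected from suppliers, supply shifts: Qs = 2(P − 13) + 287.
New equilibrium: consumers pay €28, suppliers receive €15, Q = 317. (Wedge: Pb − Ps = 13.)
ΔPS is the trapezoid between Q = 317 and Q = 335 of height €9: ½ · (335 + 317) · 9 = €2934.

Producer surplus falls by €2934 million.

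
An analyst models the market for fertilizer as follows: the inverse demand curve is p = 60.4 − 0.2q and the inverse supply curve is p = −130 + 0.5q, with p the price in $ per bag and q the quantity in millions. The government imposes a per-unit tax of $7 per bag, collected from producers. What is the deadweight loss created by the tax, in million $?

Deadweight loss = $35 million.

Inverting to q(p) form: qd = 302 − 5p; qs = 2p + 260.
Without the tax, 302 − 5p = 2p + 260 gives 7p = 42, so p* = $6 and q* = 272.
With the tax collected from producers, supply shifts: qs = 2(p − 7) + 260.
New equilibrium: buyers pay $8, producers receive $1, q = 262. (Wedge: pb − ps = 7.)
Quantity falls by |ΔQ| = |272 − 262| = 10.
DWL = ½ · t · |ΔQ| = ½ · 7 · 10 = $35.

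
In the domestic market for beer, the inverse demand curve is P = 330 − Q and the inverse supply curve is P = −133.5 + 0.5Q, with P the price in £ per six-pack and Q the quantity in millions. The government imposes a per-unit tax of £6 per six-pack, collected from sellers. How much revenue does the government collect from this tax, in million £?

Tax revenue = £1830 million.

Inverting to Q(P) form: Qd = 330 − P; Qs = 2P + 267.
Without the tax, 330 − P = 2P + 267 gives 3P = 63, so P* = £21 and Q* = 309.
With the tax collected from sellers, supply shifts: Qs = 2(P − 6) + 267.
Solving gives Q = 305 with buyers paying £25 and sellers receiving £19 (the £6 wedge).
Revenue = t · Q = 6 · 305 = £1830.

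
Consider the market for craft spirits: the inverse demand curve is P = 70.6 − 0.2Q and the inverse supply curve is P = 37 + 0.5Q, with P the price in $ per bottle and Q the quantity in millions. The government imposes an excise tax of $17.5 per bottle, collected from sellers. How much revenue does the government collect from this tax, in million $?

Rewrite in direct form: Qd = 353 − 5P and Qs = 2P − 74.
Without the tax, 353 − 5P = 2P − 74 gives 7P = 427, so P* = $61 and Q* = 48.
With the tax collected from sellers, supply shifts: Qs = 2(P − 17.5) − 74.
Solving gives Q = 23 with consumers paying $66 and sellers receiving $48.5 (the $17.5 wedge).
Revenue = t · Q = 17.5 · 23 = $402.5.

Tax revenue = $402.5 million.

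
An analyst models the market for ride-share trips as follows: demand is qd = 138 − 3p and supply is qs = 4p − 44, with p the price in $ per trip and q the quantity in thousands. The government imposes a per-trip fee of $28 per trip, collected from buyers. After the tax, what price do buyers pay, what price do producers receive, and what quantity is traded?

Without the tax, 138 − 3p = 4p − 44 gives 7p = 182, so p* = $26 and q* = 60.
With the tax collected from buyers, demand (in seller-price terms) shifts: qd = 138 − 3(p + 28).
New equilibrium: buyers pay $42, producers receive $14, q = 12. (Wedge: pb − ps = 28.)
The less price-elastic side of the market bears the larger share of a per-unit tax.

Buyers pay $42; producers receive $14; quantity = 12.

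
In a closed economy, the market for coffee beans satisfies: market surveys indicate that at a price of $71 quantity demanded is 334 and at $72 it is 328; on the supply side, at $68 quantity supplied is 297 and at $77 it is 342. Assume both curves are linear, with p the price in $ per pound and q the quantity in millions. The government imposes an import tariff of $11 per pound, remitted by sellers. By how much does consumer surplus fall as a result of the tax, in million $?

Consumer surplus falls by $1535 million.

Demand slope: (328 − 334)/(72 − 71) = -6, so qd = 760 − 6p.
Supply slope: (342 − 297)/(77 − 68) = 5, so qs = 5p − 43.
Without the tax, 760 − 6p = 5p − 43 gives 11p = 803, so p* = $73 and q* = 322.
With the tax collected from sellers, supply shifts: qs = 5(p − 11) − 43.
Solving gives q = 292 with consumers paying $78 and sellers receiving $67 (the $11 wedge).
ΔCS is the trapezoid between Q = 292 and Q = 322 of height $5: ½ · (322 + 292) · 5 = $1535.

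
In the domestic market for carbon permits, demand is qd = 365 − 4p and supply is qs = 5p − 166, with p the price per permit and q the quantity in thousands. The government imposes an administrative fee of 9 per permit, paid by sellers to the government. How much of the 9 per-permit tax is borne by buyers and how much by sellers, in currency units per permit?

Buyers bear 5 per permit; sellers bear 4 per permit.

Without the tax, 365 − 4p = 5p − 166 gives 9p = 531, so p* = 59 and q* = 129.
With the tax collected from sellers, supply shifts: qs = 5(p − 9) − 166.
Solving gives q = 109 with buyers paying 64 and sellers receiving 55 (the 9 wedge).
Burden on buyers: 5; on sellers: 4. (They sum to 9.)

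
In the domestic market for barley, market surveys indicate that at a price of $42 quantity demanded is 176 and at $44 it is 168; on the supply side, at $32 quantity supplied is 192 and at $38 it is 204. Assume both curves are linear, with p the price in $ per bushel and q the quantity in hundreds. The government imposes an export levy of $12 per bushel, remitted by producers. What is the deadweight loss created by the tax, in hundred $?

Deadweight loss = $96 hundred.

Demand slope: (168 − 176)/(44 − 42) = -4, so qd = 344 − 4p.
Supply slope: (204 − 192)/(38 − 32) = 2, so qs = 2p + 128.
Before the tax: set 344 − 4p = 2p + 128 → p* = $36, q* = 200.
With the tax collected from producers, supply shifts: qs = 2(p − 12) + 128.
Solving gives q = 184 with consumers paying $40 and producers receiving $28 (the $12 wedge).
Quantity falls by |ΔQ| = |200 − 184| = 16.
DWL = ½ · t · |ΔQ| = ½ · 12 · 16 = $96.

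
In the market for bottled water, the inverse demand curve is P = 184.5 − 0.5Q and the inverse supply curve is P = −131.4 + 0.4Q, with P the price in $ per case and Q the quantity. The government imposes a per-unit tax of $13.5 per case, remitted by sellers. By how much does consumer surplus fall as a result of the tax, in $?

Consumer surplus falls by $2576.25.

Rewrite in direct form: Qd = 369 − 2P and Qs = 2.5P + 328.5.
Without the tax, 369 − 2P = 2.5P + 328.5 gives 4.5P = 40.5, so P* = $9 and Q* = 351.
With the tax collected from sellers, supply shifts: Qs = 2.5(P − 13.5) + 328.5.
Solving gives Q = 336 with buyers paying $16.5 and sellers receiving $3 (the $13.5 wedge).
ΔCS is the trapezoid between Q = 336 and Q = 351 of height $7.5: ½ · (351 + 336) · 7.5 = $2576.25.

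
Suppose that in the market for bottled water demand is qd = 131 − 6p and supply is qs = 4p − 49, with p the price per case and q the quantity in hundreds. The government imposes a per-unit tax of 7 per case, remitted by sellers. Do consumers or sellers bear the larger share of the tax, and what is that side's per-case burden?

Without the tax, 131 − 6p = 4p − 49 gives 10p = 180, so p* = 18 and q* = 23.
With the tax collected from sellers, supply shifts: qs = 4(p − 7) − 49.
Solving gives q = 6.2 with consumers paying 20.8 and sellers receiving 13.8 (the 7 wedge).
Per-case burden: consumers 2.8, sellers 4.2.
Sellers take the larger share because supply is less price-elastic here (demand slope 6 vs supply slope 4).
The less price-elastic side of the market bears the larger share of a per-unit tax.

Sellers bear the larger share: 4.2 per case.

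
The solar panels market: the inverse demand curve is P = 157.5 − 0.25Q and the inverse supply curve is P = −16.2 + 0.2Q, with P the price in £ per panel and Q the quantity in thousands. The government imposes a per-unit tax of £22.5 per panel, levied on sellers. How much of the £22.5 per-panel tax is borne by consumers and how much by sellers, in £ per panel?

Rewrite in direct form: Qd = 630 − 4P and Qs = 5P + 81.
Before the tax: set 630 − 4P = 5P + 81 → P* = £61, Q* = 386.
With the tax collected from sellers, supply shifts: Qs = 5(P − 22.5) + 81.
New equilibrium: consumers pay £73.5, sellers receive £51, Q = 336. (Wedge: Pb − Ps = 22.5.)
Burden on consumers: £12.5; on sellers: £10. (They sum to £22.5.)
The less price-elastic side of the market bears the larger share of a per-unit tax.

Consumers bear £12.5 per panel; sellers bear £10 per panel.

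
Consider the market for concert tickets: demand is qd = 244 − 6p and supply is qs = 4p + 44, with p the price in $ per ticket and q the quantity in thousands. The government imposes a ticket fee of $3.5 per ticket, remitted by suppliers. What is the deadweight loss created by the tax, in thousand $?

Deadweight loss = $14.7 thousand.

Without the tax, 244 − 6p = 4p + 44 gives 10p = 200, so p* = $20 and q* = 124.
With the tax collected from suppliers, supply shifts: qs = 4(p − 3.5) + 44.
Solving gives q = 115.6 with buyers paying $21.4 and suppliers receiving $17.9 (the $3.5 wedge).
Quantity falls by |ΔQ| = |124 − 115.6| = 8.4.
DWL = ½ · t · |ΔQ| = ½ · 3.5 · 8.4 = $14.7.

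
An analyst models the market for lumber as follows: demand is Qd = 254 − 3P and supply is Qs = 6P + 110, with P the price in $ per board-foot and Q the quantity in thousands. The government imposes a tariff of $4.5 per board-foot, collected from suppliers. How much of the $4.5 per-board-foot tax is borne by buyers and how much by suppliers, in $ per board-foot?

Without the tax, 254 − 3P = 6P + 110 gives 9P = 144, so P* = $16 and Q* = 206.
With the tax collected from suppliers, supply shifts: Qs = 6(P − 4.5) + 110.
Solving gives Q = 197 with buyers paying $19 and suppliers receiving $14.5 (the $4.5 wedge).
Burden on buyers: $3; on suppliers: $1.5. (They sum to $4.5.)

Buyers bear $3 per board-foot; suppliers bear $1.5 per board-foot.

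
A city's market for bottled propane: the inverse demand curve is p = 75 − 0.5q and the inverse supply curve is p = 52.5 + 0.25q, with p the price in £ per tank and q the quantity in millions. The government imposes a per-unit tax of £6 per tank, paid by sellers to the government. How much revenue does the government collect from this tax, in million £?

Tax revenue = £132 million.

Rewrite in direct form: qd = 150 − 2p and qs = 4p − 210.
Before the tax: set 150 − 2p = 4p − 210 → p* = £60, q* = 30.
With the tax collected from sellers, supply shifts: qs = 4(p − 6) − 210.
Solving gives q = 22 with consumers paying £64 and sellers receiving £58 (the £6 wedge).
Revenue = t · Q = 6 · 22 = £132.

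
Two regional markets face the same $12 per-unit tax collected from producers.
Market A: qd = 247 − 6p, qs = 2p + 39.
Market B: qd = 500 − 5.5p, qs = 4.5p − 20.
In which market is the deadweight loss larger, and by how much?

Market B, by $70.2.

Market A: pre-tax p* = $26, q* = 91; post-tax q = 73; deadweight loss = $108.
Market B: pre-tax p* = $52, q* = 214; post-tax q = 184.3; deadweight loss = $178.2.
Difference: $108 vs $178.2 → market B is larger by $70.2.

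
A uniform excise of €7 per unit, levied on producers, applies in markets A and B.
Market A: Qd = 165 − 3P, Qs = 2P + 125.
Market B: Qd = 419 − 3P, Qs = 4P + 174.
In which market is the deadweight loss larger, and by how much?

Market B, by €12.6.

Market A: pre-tax P* = €8, Q* = 141; post-tax Q = 132.6; deadweight loss = €29.4.
Market B: pre-tax P* = €35, Q* = 314; post-tax Q = 302; deadweight loss = €42.
Difference: €29.4 vs €42 → market B is larger by €12.6.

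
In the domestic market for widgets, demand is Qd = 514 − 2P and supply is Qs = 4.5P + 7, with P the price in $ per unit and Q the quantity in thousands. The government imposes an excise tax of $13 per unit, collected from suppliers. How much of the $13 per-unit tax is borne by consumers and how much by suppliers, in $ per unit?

Consumers bear $9 per unit; suppliers bear $4 per unit.

Before the tax: set 514 − 2P = 4.5P + 7 → P* = $78, Q* = 358.
With the tax collected from suppliers, supply shifts: Qs = 4.5(P − 13) + 7.
Solving gives Q = 340 with consumers paying $87 and suppliers receiving $74 (the $13 wedge).
Burden on consumers: $9; on suppliers: $4. (They sum to $13.)
The less price-elastic side of the market bears the larger share of a per-unit tax.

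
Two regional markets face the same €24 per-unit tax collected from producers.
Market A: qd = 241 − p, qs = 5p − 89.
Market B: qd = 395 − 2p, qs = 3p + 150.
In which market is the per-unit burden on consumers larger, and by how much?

Market A: pre-tax p* = €55, q* = 186; post-tax q = 166; per-unit burden on consumers = €20.
Market B: pre-tax p* = €49, q* = 297; post-tax q = 268.2; per-unit burden on consumers = €14.4.
Difference: €20 vs €14.4 → market A is larger by €5.6.

Market A, by €5.6.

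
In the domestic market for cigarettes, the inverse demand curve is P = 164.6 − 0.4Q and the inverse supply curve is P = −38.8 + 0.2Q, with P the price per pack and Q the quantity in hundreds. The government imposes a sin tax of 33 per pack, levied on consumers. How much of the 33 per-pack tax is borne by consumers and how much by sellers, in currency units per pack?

Consumers bear 22 per pack; sellers bear 11 per pack.

Inverting to Q(P) form: Qd = 411.5 − 2.5P; Qs = 5P + 194.
Before the tax: set 411.5 − 2.5P = 5P + 194 → P* = 29, Q* = 339.
With the tax collected from consumers, demand (in seller-price terms) shifts: Qd = 411.5 − 2.5(P + 33).
Solving gives Q = 284 with consumers paying 51 and sellers receiving 18 (the 33 wedge).
Burden on consumers: 22; on sellers: 11. (They sum to 33.)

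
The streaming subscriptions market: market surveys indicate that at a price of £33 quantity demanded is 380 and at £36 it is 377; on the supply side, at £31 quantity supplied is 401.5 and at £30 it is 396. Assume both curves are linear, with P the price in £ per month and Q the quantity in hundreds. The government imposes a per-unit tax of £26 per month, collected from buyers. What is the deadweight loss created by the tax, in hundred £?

Deadweight loss = £286 hundred.

Demand slope: (377 − 380)/(36 − 33) = -1, so Qd = 413 − P.
Supply slope: (396 − 401.5)/(30 − 31) = 5.5, so Qs = 5.5P + 231.
Without the tax, 413 − P = 5.5P + 231 gives 6.5P = 182, so P* = £28 and Q* = 385.
With the tax collected from buyers, demand (in seller-price terms) shifts: Qd = 413 − (P + 26).
New equilibrium: buyers pay £50, producers receive £24, Q = 363. (Wedge: Pb − Ps = 26.)
Quantity falls by |ΔQ| = |385 − 363| = 22.
DWL = ½ · t · |ΔQ| = ½ · 26 · 22 = £286.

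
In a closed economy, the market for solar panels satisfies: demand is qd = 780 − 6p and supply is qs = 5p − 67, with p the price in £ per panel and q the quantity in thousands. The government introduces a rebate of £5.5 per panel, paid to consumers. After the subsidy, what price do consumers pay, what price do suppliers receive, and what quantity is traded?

Consumers pay £74.5; suppliers receive £80; quantity = 333.

Before the subsidy: set 780 − 6p = 5p − 67 → p* = £77, q* = 318.
With a per-unit subsidy paid to consumers, each effectively pays p − 5.5, so demand becomes qd = 780 − 6(p − 5.5).
Solving gives q = 333 with consumers paying £74.5 and suppliers receiving £80 (the £5.5 wedge).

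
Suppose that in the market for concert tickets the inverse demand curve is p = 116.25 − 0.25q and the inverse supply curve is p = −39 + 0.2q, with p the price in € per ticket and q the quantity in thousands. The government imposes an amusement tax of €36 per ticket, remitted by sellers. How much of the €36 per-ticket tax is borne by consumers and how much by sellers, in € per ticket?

Consumers bear €20 per ticket; sellers bear €16 per ticket.

Inverting to q(p) form: qd = 465 − 4p; qs = 5p + 195.
Before the tax: set 465 − 4p = 5p + 195 → p* = €30, q* = 345.
With the tax collected from sellers, supply shifts: qs = 5(p − 36) + 195.
New equilibrium: consumers pay €50, sellers receive €14, q = 265. (Wedge: pb − ps = 36.)
Burden on consumers: €20; on sellers: €16. (They sum to €36.)
The less price-elastic side of the market bears the larger share of a per-unit tax.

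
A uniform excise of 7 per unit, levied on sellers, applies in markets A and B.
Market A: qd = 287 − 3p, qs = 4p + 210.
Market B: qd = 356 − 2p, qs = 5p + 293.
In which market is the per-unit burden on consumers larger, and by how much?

Market B, by 1.

Market A: pre-tax p* = 11, q* = 254; post-tax q = 242; per-unit burden on consumers = 4.
Market B: pre-tax p* = 9, q* = 338; post-tax q = 328; per-unit burden on consumers = 5.
Difference: 4 vs 5 → market B is larger by 1.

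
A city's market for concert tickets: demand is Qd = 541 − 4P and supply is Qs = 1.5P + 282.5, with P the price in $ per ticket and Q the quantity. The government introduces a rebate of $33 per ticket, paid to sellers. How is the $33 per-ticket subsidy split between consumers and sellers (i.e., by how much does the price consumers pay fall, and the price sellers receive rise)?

Consumers gain $9 per ticket; sellers gain $24 per ticket.

Before the subsidy: set 541 − 4P = 1.5P + 282.5 → P* = $47, Q* = 353.
With a per-unit subsidy paid to sellers, each receives P + 33 per unit sold, so supply becomes Qs = 1.5(P + 33) + 282.5.
Solving gives Q = 389 with consumers paying $38 and sellers receiving $71 (the $33 wedge).
Gain to consumers: $9; to sellers: $24. (They sum to $33.)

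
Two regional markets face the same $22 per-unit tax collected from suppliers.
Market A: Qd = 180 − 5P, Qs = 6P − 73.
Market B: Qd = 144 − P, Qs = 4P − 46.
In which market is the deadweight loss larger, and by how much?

Market A: pre-tax P* = $23, Q* = 65; post-tax Q = 5; deadweight loss = $660.
Market B: pre-tax P* = $38, Q* = 106; post-tax Q = 88.4; deadweight loss = $193.6.
Difference: $660 vs $193.6 → market A is larger by $466.4.

Market A, by $466.4.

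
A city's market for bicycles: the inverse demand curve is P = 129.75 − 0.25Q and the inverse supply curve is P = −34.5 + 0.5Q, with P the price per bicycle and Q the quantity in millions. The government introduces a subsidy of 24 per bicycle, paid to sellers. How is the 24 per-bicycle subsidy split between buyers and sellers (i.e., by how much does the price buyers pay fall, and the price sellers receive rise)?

Rewrite in direct form: Qd = 519 − 4P and Qs = 2P + 69.
Without the subsidy, 519 − 4P = 2P + 69 gives 6P = 450, so P* = 75 and Q* = 219.
With a per-unit subsidy paid to sellers, each receives P + 24 per unit sold, so supply becomes Qs = 2(P + 24) + 69.
New equilibrium: buyers pay 67, sellers receive 91, Q = 251. (Wedge: Pb − Ps = −24.)
Gain to buyers: 8; to sellers: 16. (They sum to 24.)

Buyers gain 8 per bicycle; sellers gain 16 per bicycle.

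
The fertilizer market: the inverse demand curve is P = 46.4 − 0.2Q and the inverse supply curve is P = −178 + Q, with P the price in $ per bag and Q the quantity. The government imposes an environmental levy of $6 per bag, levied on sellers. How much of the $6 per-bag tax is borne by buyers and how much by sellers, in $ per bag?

Rewrite in direct form: Qd = 232 − 5P and Qs = P + 178.
Without the tax, 232 − 5P = P + 178 gives 6P = 54, so P* = $9 and Q* = 187.
With the tax collected from sellers, supply shifts: Qs = (P − 6) + 178.
New equilibrium: buyers pay $10, sellers receive $4, Q = 182. (Wedge: Pb − Ps = 6.)
Burden on buyers: $1; on sellers: $5. (They sum to $6.)
The less price-elastic side of the market bears the larger share of a per-unit tax.

Buyers bear $1 per bag; sellers bear $5 per bag.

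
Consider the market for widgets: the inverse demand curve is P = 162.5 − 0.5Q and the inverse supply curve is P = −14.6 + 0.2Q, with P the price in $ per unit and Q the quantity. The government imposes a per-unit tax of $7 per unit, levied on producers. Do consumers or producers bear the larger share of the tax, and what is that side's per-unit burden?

Rewrite in direct form: Qd = 325 − 2P and Qs = 5P + 73.
Before the tax: set 325 − 2P = 5P + 73 → P* = $36, Q* = 253.
With the tax collected from producers, supply shifts: Qs = 5(P − 7) + 73.
Solving gives Q = 243 with consumers paying $41 and producers receiving $34 (the $7 wedge).
Per-unit burden: consumers $5, producers $2.
Consumers take the larger share because demand is less price-elastic here (demand slope 2 vs supply slope 5).
The less price-elastic side of the market bears the larger share of a per-unit tax.

Consumers bear the larger share: $5 per unit.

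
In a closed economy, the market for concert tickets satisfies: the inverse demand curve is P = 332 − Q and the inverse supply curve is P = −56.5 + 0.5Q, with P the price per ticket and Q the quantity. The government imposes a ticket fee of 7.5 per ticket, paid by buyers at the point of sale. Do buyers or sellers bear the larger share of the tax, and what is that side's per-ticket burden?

Buyers bear the larger share: 5 per ticket.

Inverting to Q(P) form: Qd = 332 − P; Qs = 2P + 113.
Without the tax, 332 − P = 2P + 113 gives 3P = 219, so P* = 73 and Q* = 259.
With the tax collected from buyers, demand (in seller-price terms) shifts: Qd = 332 − (P + 7.5).
New equilibrium: buyers pay 78, sellers receive 70.5, Q = 254. (Wedge: Pb − Ps = 7.5.)
Per-ticket burden: buyers 5, sellers 2.5.
Buyers take the larger share because demand is less price-elastic here (demand slope 1 vs supply slope 2).
The less price-elastic side of the market bears the larger share of a per-unit tax.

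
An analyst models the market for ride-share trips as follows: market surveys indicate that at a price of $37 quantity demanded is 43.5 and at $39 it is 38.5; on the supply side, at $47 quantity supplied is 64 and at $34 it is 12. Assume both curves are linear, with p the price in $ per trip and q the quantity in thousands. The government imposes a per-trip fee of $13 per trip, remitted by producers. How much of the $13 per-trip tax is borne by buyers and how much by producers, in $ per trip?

Demand slope: (38.5 − 43.5)/(39 − 37) = -2.5, so qd = 136 − 2.5p.
Supply slope: (12 − 64)/(34 − 47) = 4, so qs = 4p − 124.
Without the tax, 136 − 2.5p = 4p − 124 gives 6.5p = 260, so p* = $40 and q* = 36.
With the tax collected from producers, supply shifts: qs = 4(p − 13) − 124.
Solving gives q = 16 with buyers paying $48 and producers receiving $35 (the $13 wedge).
Burden on buyers: $8; on producers: $5. (They sum to $13.)
The less price-elastic side of the market bears the larger share of a per-unit tax.

Buyers bear $8 per trip; producers bear $5 per trip.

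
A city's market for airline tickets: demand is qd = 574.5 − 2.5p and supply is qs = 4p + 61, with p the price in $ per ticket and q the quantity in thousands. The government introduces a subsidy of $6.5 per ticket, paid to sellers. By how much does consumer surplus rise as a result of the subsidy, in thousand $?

Without the subsidy, 574.5 − 2.5p = 4p + 61 gives 6.5p = 513.5, so p* = $79 and q* = 377.
With a per-unit subsidy paid to sellers, each receives p + 6.5 per unit sold, so supply becomes qs = 4(p + 6.5) + 61.
Solving gives q = 387 with buyers paying $75 and sellers receiving $81.5 (the $6.5 wedge).
ΔCS is the trapezoid between Q = 387 and Q = 377 of height $4: ½ · (377 + 387) · 4 = $1528.

Consumer surplus rises by $1528 thousand.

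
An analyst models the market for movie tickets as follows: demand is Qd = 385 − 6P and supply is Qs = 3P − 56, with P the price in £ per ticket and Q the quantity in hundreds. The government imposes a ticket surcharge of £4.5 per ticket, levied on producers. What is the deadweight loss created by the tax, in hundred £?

Deadweight loss = £20.25 hundred.

Before the tax: set 385 − 6P = 3P − 56 → P* = £49, Q* = 91.
With the tax collected from producers, supply shifts: Qs = 3(P − 4.5) − 56.
Solving gives Q = 82 with consumers paying £50.5 and producers receiving £46 (the £4.5 wedge).
Quantity falls by |ΔQ| = |91 − 82| = 9.
DWL = ½ · t · |ΔQ| = ½ · 4.5 · 9 = £20.25.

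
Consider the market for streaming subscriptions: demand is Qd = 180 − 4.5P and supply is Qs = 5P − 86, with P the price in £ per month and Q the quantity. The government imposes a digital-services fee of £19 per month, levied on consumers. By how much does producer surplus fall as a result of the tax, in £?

Before the tax: set 180 − 4.5P = 5P − 86 → P* = £28, Q* = 54.
With the tax collected from consumers, demand (in seller-price terms) shifts: Qd = 180 − 4.5(P + 19).
New equilibrium: consumers pay £38, producers receive £19, Q = 9. (Wedge: Pb − Ps = 19.)
ΔPS is the trapezoid between Q = 9 and Q = 54 of height £9: ½ · (54 + 9) · 9 = £283.5.

Producer surplus falls by £283.5.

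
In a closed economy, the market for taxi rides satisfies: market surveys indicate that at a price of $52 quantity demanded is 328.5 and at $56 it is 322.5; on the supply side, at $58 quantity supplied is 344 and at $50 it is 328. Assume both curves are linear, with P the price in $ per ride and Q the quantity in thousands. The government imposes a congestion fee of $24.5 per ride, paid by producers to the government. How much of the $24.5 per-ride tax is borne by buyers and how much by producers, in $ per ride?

Buyers bear $14 per ride; producers bear $10.5 per ride.

Demand slope: (322.5 − 328.5)/(56 − 52) = -1.5, so Qd = 406.5 − 1.5P.
Supply slope: (328 − 344)/(50 − 58) = 2, so Qs = 2P + 228.
Without the tax, 406.5 − 1.5P = 2P + 228 gives 3.5P = 178.5, so P* = $51 and Q* = 330.
With the tax collected from producers, supply shifts: Qs = 2(P − 24.5) + 228.
New equilibrium: buyers pay $65, producers receive $40.5, Q = 309. (Wedge: Pb − Ps = 24.5.)
Burden on buyers: $14; on producers: $10.5. (They sum to $24.5.)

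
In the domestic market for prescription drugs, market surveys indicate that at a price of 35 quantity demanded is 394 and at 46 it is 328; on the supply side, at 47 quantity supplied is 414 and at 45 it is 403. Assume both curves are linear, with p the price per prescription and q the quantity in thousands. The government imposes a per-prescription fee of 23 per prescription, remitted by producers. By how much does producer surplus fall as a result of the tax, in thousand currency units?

Producer surplus falls by 4044 thousand.

Demand slope: (328 − 394)/(46 − 35) = -6, so qd = 604 − 6p.
Supply slope: (403 − 414)/(45 − 47) = 5.5, so qs = 5.5p + 155.5.
Before the tax: set 604 − 6p = 5.5p + 155.5 → p* = 39, q* = 370.
With the tax collected from producers, supply shifts: qs = 5.5(p − 23) + 155.5.
Solving gives q = 304 with consumers paying 50 and producers receiving 27 (the 23 wedge).
ΔPS is the trapezoid between Q = 304 and Q = 370 of height 12: ½ · (370 + 304) · 12 = 4044.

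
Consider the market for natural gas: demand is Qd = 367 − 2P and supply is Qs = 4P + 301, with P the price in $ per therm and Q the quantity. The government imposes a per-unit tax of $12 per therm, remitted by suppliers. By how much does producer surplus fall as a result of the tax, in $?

Without the tax, 367 − 2P = 4P + 301 gives 6P = 66, so P* = $11 and Q* = 345.
With the tax collected from suppliers, supply shifts: Qs = 4(P − 12) + 301.
Solving gives Q = 329 with buyers paying $19 and suppliers receiving $7 (the $12 wedge).
ΔPS is the trapezoid between Q = 329 and Q = 345 of height $4: ½ · (345 + 329) · 4 = $1348.

Producer surplus falls by $1348.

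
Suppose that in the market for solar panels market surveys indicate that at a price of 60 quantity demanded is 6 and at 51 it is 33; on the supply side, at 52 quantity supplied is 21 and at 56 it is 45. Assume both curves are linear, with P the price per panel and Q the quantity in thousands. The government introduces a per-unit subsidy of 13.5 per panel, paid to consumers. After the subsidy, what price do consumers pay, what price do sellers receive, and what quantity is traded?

Demand slope: (33 − 6)/(51 − 60) = -3, so Qd = 186 − 3P.
Supply slope: (45 − 21)/(56 − 52) = 6, so Qs = 6P − 291.
Before the subsidy: set 186 − 3P = 6P − 291 → P* = 53, Q* = 27.
With a per-unit subsidy paid to consumers, each effectively pays P − 13.5, so demand becomes Qd = 186 − 3(P − 13.5).
New equilibrium: consumers pay 44, sellers receive 57.5, Q = 54. (Wedge: Pb − Ps = −13.5.)

Consumers pay 44; sellers receive 57.5; quantity = 54.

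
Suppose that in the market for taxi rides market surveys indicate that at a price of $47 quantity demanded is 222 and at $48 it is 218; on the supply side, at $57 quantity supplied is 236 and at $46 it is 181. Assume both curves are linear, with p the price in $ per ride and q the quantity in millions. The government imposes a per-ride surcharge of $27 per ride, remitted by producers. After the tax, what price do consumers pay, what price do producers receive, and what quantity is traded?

Demand slope: (218 − 222)/(48 − 47) = -4, so qd = 410 − 4p.
Supply slope: (181 − 236)/(46 − 57) = 5, so qs = 5p − 49.
Without the tax, 410 − 4p = 5p − 49 gives 9p = 459, so p* = $51 and q* = 206.
With the tax collected from producers, supply shifts: qs = 5(p − 27) − 49.
New equilibrium: consumers pay $66, producers receive $39, q = 146. (Wedge: pb − ps = 27.)
The less price-elastic side of the market bears the larger share of a per-unit tax.

Consumers pay $66; producers receive $39; quantity = 146.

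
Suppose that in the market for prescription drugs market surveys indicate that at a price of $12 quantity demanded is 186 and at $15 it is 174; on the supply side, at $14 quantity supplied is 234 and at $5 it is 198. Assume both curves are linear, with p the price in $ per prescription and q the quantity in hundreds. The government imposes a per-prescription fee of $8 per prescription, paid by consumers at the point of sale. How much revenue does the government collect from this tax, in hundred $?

Tax revenue = $1520 hundred.

Demand slope: (174 − 186)/(15 − 12) = -4, so qd = 234 − 4p.
Supply slope: (198 − 234)/(5 − 14) = 4, so qs = 4p + 178.
Before the tax: set 234 − 4p = 4p + 178 → p* = $7, q* = 206.
With the tax collected from consumers, demand (in seller-price terms) shifts: qd = 234 − 4(p + 8).
Solving gives q = 190 with consumers paying $11 and producers receiving $3 (the $8 wedge).
Revenue = t · Q = 8 · 190 = $1520.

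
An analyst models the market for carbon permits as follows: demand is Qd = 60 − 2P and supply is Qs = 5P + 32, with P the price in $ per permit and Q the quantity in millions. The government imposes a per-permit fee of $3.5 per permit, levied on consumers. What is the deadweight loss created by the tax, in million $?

Before the tax: set 60 − 2P = 5P + 32 → P* = $4, Q* = 52.
With the tax collected from consumers, demand (in seller-price terms) shifts: Qd = 60 − 2(P + 3.5).
New equilibrium: consumers pay $6.5, sellers receive $3, Q = 47. (Wedge: Pb − Ps = 3.5.)
Quantity falls by |ΔQ| = |52 − 47| = 5.
DWL = ½ · t · |ΔQ| = ½ · 3.5 · 5 = $8.75.

Deadweight loss = $8.75 million.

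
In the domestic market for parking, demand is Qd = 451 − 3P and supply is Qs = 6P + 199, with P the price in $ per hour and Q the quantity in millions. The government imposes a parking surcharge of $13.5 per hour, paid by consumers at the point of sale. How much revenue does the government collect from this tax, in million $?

Before the tax: set 451 − 3P = 6P + 199 → P* = $28, Q* = 367.
With the tax collected from consumers, demand (in seller-price terms) shifts: Qd = 451 − 3(P + 13.5).
Solving gives Q = 340 with consumers paying $37 and suppliers receiving $23.5 (the $13.5 wedge).
Revenue = t · Q = 13.5 · 340 = $4590.

Tax revenue = $4590 million.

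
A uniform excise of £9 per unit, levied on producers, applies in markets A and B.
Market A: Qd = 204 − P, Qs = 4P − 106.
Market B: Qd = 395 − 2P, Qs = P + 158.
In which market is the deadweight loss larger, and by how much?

Market A: pre-tax P* = £62, Q* = 142; post-tax Q = 134.8; deadweight loss = £32.4.
Market B: pre-tax P* = £79, Q* = 237; post-tax Q = 231; deadweight loss = £27.
Difference: £32.4 vs £27 → market A is larger by £5.4.

Market A, by £5.4.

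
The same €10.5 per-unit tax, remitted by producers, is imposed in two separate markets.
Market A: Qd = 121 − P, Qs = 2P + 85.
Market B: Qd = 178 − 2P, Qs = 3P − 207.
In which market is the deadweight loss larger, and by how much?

Market A: pre-tax P* = €12, Q* = 109; post-tax Q = 102; deadweight loss = €36.75.
Market B: pre-tax P* = €77, Q* = 24; post-tax Q = 11.4; deadweight loss = €66.15.
Difference: €36.75 vs €66.15 → market B is larger by €29.4.

Market B, by €29.4.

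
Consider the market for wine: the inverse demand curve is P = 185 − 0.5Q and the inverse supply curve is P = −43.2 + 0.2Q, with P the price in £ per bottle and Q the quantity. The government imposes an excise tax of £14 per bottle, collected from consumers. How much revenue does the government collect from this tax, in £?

Inverting to Q(P) form: Qd = 370 − 2P; Qs = 5P + 216.
Without the tax, 370 − 2P = 5P + 216 gives 7P = 154, so P* = £22 and Q* = 326.
With the tax collected from consumers, demand (in seller-price terms) shifts: Qd = 370 − 2(P + 14).
Solving gives Q = 306 with consumers paying £32 and suppliers receiving £18 (the £14 wedge).
Revenue = t · Q = 14 · 306 = £4284.

Tax revenue = £4284.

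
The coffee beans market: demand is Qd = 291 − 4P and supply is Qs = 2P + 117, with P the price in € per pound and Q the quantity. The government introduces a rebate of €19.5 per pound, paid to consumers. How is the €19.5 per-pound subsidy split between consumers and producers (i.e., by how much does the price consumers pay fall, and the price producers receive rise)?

Without the subsidy, 291 − 4P = 2P + 117 gives 6P = 174, so P* = €29 and Q* = 175.
With a per-unit subsidy paid to consumers, each effectively pays P − 19.5, so demand becomes Qd = 291 − 4(P − 19.5).
Solving gives Q = 201 with consumers paying €22.5 and producers receiving €42 (the €19.5 wedge).
Gain to consumers: €6.5; to producers: €13. (They sum to €19.5.)

Consumers gain €6.5 per pound; producers gain €13 per pound.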